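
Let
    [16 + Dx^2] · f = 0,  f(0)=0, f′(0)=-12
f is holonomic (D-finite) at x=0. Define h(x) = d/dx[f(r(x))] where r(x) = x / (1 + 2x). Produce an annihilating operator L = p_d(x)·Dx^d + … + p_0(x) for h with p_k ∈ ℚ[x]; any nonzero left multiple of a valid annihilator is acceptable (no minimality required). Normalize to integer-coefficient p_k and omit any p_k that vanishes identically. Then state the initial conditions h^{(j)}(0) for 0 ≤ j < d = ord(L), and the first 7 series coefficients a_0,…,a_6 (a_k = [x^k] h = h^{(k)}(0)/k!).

L = (40 + 96·x + 96·x^2) + (12 + 72·x + 144·x^2 + 96·x^3)·Dx + (1 + 8·x + 24·x^2 + 32·x^3 + 16·x^4)·Dx^2  (order 2).
h: a_k = -12, 48, -48, -384, 2752, -11520, 565504/15, …
ICs: h(0) = -12, h′(0) = 48.

f: a_k = 0, -12, 0, 32, 0, -128/5, 0, …
Substitute x→r, Dx→(1/r')Dx; clear ⇒ L₀.
Derive L from L₀ (diff closure).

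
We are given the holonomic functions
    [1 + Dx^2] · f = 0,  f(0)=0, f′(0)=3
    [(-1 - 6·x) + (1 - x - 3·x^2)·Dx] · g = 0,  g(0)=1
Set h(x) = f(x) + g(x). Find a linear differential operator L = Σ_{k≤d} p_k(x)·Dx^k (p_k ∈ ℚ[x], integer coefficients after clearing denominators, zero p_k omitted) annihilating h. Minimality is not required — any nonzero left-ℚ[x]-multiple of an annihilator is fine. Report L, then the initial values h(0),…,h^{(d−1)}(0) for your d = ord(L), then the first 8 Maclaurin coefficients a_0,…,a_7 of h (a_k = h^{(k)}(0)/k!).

L = (-43 - 292·x - 307·x^2 - 624·x^3 - 45·x^4 - 54·x^5) + (9 + 7·x + 6·x^2 - 91·x^3 - 144·x^4 - 27·x^5 - 27·x^6)·Dx + (-43 - 292·x - 307·x^2 - 624·x^3 - 45·x^4 - 54·x^5)·Dx^2 + (9 + 7·x + 6·x^2 - 91·x^3 - 144·x^4 - 27·x^5 - 27·x^6)·Dx^3  (order 3).
h: a_k = 1, 4, 4, 13/2, 19, 1601/40, 97, 364559/1680, …
ICs: h(0) = 1, h′(0) = 4, h′′(0) = 8.

f: a_k = 0, 3, 0, -1/2, 0, 1/40, 0, -1/1680, …
g: a_k = 1, 1, 4, 7, 19, 40, 97, 217, …
f+g: L₀ = lclm(L_f,L_g), ord ≤ 2+1.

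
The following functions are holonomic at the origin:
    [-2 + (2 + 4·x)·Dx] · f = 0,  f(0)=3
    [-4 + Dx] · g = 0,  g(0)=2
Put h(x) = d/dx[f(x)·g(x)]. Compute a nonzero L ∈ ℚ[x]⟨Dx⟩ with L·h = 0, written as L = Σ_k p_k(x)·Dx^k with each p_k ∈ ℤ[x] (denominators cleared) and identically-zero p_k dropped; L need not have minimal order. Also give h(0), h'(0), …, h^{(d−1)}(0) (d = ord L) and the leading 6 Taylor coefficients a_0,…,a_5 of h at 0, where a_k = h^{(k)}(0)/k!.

L = (23 + 80·x + 64·x^2) + (-5 - 18·x - 16·x^2)·Dx  (order 1).
h: a_k = 30, 138, 309, 449, 1949/4, 1643/4, …
ICs: h(0) = 30.

f: a_k = 3, 3, -3/2, 3/2, -15/8, 21/8, …
g: a_k = 2, 8, 16, 64/3, 64/3, 256/15, …
f·g: L₀ = L_f ⊗_s L_g, ord ≤ 1·1.
Differentiate: ansatz ord ≤ ord L₀ ⇒ L.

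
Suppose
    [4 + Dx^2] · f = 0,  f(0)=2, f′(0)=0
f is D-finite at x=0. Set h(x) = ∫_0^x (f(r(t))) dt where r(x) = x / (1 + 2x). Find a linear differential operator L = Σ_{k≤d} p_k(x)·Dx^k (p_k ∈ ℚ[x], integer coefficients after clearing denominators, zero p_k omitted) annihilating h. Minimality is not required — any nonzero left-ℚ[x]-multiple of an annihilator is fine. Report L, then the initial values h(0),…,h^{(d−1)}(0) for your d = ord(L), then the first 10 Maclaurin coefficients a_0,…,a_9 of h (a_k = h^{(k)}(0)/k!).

f: a_k = 2, 0, -4, 0, 4/3, 0, -8/45, 0, 4/315, 0, …
Substitute x→r, Dx→(1/r')Dx; clear ⇒ L₀.
∫: right-multiply L₀ by Dx.
L = 4·Dx + (4 + 24·x + 48·x^2 + 32·x^3)·Dx^2 + (1 + 8·x + 24·x^2 + 32·x^3 + 16·x^4)·Dx^3  (order 3).
h: a_k = 0, 2, 0, -4/3, 4, -28/3, 176/9, -12008/315, 348/5, -66796/567, …
ICs: h(0) = 0, h′(0) = 2, h′′(0) = 0.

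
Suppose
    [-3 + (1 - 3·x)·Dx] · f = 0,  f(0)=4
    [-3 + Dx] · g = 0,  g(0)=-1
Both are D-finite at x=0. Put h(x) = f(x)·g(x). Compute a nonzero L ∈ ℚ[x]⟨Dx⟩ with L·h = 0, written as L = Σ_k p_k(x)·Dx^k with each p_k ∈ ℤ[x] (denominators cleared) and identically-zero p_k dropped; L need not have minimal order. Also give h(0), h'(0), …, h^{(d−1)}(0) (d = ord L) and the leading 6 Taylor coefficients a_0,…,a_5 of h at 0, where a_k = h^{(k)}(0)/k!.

L = (6 - 9·x) + (-1 + 3·x)·Dx  (order 1).
h: a_k = -4, -24, -90, -288, -1755/2, -13203/5, …
ICs: h(0) = -4.

f: a_k = 4, 12, 36, 108, 324, 972, …
g: a_k = -1, -3, -9/2, -9/2, -27/8, -81/40, …
h₀=f·g: eliminate ⇒ L₀, order ≤ 1·1.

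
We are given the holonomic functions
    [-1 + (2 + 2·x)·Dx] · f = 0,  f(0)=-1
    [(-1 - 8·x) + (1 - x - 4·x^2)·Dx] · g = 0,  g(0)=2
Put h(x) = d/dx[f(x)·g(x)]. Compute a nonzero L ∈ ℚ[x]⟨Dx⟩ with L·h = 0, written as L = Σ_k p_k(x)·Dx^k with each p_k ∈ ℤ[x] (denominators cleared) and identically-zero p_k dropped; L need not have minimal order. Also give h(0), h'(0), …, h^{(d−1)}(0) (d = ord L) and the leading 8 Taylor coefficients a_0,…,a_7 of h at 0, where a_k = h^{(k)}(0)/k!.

f: a_k = -1, -1/2, 1/8, -1/16, 5/128, -7/256, 21/1024, -33/2048, …
g: a_k = 2, 2, 10, 18, 58, 130, 362, 882, …
L₀ := L_f ⊗_s L_g (sym. prod.), ord ≤ 1.
h₀' ⇒ L via d/dx closure of L₀.
L = (43 + 210·x + 603·x^2 + 680·x^3 + 240·x^4) + (-6 - 34·x + 6·x^2 + 194·x^3 + 256·x^4 + 96·x^5)·Dx  (order 1).
h: a_k = -3, -43/2, -549/8, -4211/16, -100705/128, -645885/256, -7525945/1024, -44759491/2048, …
ICs: h(0) = -3.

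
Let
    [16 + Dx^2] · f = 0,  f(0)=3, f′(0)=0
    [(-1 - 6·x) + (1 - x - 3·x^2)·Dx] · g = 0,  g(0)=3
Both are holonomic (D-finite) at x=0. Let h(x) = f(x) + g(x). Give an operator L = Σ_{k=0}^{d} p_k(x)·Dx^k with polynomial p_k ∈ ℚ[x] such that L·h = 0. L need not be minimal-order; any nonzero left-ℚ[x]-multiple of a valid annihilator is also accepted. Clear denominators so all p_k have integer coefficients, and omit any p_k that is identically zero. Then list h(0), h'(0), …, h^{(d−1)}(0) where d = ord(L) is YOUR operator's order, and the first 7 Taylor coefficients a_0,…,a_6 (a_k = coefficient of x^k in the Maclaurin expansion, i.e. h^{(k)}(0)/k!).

L = (-464 - 2816·x - 416·x^2 - 2112·x^3 - 5760·x^4 - 6912·x^5) + (192 - 304·x - 672·x^2 + 1312·x^3 + 1008·x^4 - 3456·x^5 - 3456·x^6)·Dx + (-29 - 176·x - 26·x^2 - 132·x^3 - 360·x^4 - 432·x^5)·Dx^2 + (12 - 19·x - 42·x^2 + 82·x^3 + 63·x^4 - 216·x^5 - 216·x^6)·Dx^3  (order 3).
h: a_k = 6, 3, -12, 21, 89, 120, 4109/15, …
ICs: h(0) = 6, h′(0) = 3, h′′(0) = -24.

f: a_k = 3, 0, -24, 0, 32, 0, -256/15, …
g: a_k = 3, 3, 12, 21, 57, 120, 291, …
Sum ⇒ L₀ = lclm(L_f,L_g) in ℚ(x)⟨Dx⟩.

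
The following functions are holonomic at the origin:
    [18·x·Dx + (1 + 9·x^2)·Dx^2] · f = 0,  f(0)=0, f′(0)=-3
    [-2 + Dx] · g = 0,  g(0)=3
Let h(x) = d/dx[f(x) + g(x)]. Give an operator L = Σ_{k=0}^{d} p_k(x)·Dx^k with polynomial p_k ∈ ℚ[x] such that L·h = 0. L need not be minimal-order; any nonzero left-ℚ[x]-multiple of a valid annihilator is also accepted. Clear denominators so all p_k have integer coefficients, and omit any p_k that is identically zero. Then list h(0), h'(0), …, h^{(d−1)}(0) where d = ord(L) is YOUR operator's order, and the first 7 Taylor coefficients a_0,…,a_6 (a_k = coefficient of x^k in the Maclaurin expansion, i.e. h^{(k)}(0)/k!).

L = (18 - 36·x - 486·x^2 - 324·x^3) + (-11 + 207·x^2 - 162·x^4)·Dx + (1 + 9·x + 18·x^2 + 81·x^3 + 81·x^4)·Dx^2  (order 2).
h: a_k = 3, 12, 39, 8, -239, 8/5, 32813/15, …
ICs: h(0) = 3, h′(0) = 12.

f: a_k = 0, -3, 0, 9, 0, -243/5, 0, …
g: a_k = 3, 6, 6, 4, 2, 4/5, 4/15, …
L₀ := lclm(L_f,L_g); ord L₀ ≤ 2+1.
Differentiate: ansatz ord ≤ ord L₀ ⇒ L.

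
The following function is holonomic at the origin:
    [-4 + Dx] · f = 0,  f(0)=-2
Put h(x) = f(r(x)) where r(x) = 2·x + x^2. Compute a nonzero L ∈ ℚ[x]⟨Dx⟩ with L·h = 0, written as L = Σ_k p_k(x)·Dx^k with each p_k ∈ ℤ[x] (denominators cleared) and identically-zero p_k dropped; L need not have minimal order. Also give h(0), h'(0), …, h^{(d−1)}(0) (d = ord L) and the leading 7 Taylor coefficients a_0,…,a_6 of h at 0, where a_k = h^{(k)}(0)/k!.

L = (-8 - 8·x) + Dx  (order 1).
h: a_k = -2, -16, -72, -704/3, -1840/3, -6784/5, -118208/45, …
ICs: h(0) = -2.

f: a_k = -2, -8, -16, -64/3, -64/3, -256/15, -512/45, …
Change of var in L_f (x↦r) gives L₀.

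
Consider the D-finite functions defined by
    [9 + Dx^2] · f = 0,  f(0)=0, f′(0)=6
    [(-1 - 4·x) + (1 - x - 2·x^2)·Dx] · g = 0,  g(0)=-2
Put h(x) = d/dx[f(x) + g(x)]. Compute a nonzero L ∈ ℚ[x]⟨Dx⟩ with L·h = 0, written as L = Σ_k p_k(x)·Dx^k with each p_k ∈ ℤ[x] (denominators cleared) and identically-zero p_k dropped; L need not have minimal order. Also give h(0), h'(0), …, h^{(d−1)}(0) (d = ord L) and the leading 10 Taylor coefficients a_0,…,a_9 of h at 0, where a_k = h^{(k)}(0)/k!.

f: a_k = 0, 6, 0, -9, 0, 81/20, 0, -243/280, 0, 243/2240, …
g: a_k = -2, -2, -6, -10, -22, -42, -86, -170, -342, -682, …
L₀ := lclm(L_f,L_g); ord L₀ ≤ 2+1.
h=h₀': d/dx-closure on L₀ ⇒ L.
L = (954 + 3600·x + 8154·x^2 + 4140·x^3 + 5760·x^4 + 3888·x^5 + 2592·x^6) + (-117 - 369·x + 585·x^2 + 747·x^3 + 90·x^4 + 828·x^5 + 1512·x^6 + 864·x^7)·Dx + (106 + 400·x + 906·x^2 + 460·x^3 + 640·x^4 + 432·x^5 + 288·x^6)·Dx^2 + (-13 - 41·x + 65·x^2 + 83·x^3 + 10·x^4 + 92·x^5 + 168·x^6 + 96·x^7)·Dx^3  (order 3).
h: a_k = 4, -12, -57, -88, -759/4, -516, -47843/40, -2736, -13746933/2240, -13660, …
ICs: h(0) = 4, h′(0) = -12, h′′(0) = -114.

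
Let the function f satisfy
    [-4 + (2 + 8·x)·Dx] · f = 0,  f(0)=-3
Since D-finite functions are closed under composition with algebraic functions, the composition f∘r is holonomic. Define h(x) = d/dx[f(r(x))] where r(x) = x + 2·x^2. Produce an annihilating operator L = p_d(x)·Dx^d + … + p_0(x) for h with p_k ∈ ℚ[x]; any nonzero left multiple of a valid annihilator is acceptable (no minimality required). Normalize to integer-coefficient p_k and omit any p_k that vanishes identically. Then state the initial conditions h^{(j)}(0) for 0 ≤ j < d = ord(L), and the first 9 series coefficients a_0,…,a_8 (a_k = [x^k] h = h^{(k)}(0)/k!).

L = 2 + (-1 - 8·x - 24·x^2 - 32·x^3)·Dx  (order 1).
h: a_k = -6, -12, 36, -72, 60, 216, -1176, 2928, -2916, …
ICs: h(0) = -6.

f: a_k = -3, -6, 6, -12, 30, -84, 252, -792, 2574, …
Change of var in L_f (x↦r) gives L₀.
h=h₀': d/dx-closure on L₀ ⇒ L.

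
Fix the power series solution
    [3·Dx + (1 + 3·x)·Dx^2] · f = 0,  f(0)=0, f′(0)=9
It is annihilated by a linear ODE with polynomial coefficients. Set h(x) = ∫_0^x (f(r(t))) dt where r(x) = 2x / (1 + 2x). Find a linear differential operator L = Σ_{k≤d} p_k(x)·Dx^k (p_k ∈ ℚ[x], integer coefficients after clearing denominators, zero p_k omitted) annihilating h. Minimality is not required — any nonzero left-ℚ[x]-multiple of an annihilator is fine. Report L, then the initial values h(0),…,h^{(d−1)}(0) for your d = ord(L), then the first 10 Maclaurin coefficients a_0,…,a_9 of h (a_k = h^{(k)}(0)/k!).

L = (10 + 32·x)·Dx^2 + (1 + 10·x + 16·x^2)·Dx^3  (order 3).
h: a_k = 0, 0, 9, -30, 126, -612, 16368/5, -18720, 786384/7, -699040, …
ICs: h(0) = 0, h′(0) = 0, h′′(0) = 18.

f: a_k = 0, 9, -27/2, 27, -243/4, 729/5, -729/2, 6561/7, -19683/8, 6561, …
h₀=f(r): pull back L_f along r ⇒ L₀.
h=∫₀ˣh₀: take L = L₀·Dx.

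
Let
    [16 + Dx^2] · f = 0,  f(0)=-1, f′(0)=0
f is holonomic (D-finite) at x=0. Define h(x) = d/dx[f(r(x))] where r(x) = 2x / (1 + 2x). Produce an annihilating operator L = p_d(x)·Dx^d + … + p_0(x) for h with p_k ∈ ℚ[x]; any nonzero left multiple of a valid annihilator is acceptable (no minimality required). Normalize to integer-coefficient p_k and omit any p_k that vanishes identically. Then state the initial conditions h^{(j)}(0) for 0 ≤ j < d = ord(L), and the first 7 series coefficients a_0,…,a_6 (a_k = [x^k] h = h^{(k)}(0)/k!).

f: a_k = -1, 0, 8, 0, -32/3, 0, 256/45, …
f∘r: x↦r, Dx↦Dx/r' in L_f ⇒ L₀.
h=h₀': d/dx-closure on L₀ ⇒ L.
L = (88 + 96·x + 96·x^2) + (12 + 72·x + 144·x^2 + 96·x^3)·Dx + (1 + 8·x + 24·x^2 + 32·x^3 + 16·x^4)·Dx^2  (order 2).
h: a_k = 0, 64, -384, 2560/3, 5120/3, -351232/15, 587776/5, …
ICs: h(0) = 0, h′(0) = 64.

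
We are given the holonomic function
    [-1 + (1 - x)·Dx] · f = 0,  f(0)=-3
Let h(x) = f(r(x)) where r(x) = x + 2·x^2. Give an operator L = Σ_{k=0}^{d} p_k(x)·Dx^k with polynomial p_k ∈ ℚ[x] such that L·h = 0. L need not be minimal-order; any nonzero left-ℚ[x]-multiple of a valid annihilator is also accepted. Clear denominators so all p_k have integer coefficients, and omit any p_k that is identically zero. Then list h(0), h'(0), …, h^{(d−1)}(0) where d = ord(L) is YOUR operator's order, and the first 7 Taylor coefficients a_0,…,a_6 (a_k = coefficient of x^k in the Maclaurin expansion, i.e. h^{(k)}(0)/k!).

L = (1 + 4·x) + (-1 + x + 2·x^2)·Dx  (order 1).
h: a_k = -3, -3, -9, -15, -33, -63, -129, …
ICs: h(0) = -3.

f: a_k = -3, -3, -3, -3, -3, -3, -3, …
f∘r: x↦r, Dx↦Dx/r' in L_f ⇒ L₀.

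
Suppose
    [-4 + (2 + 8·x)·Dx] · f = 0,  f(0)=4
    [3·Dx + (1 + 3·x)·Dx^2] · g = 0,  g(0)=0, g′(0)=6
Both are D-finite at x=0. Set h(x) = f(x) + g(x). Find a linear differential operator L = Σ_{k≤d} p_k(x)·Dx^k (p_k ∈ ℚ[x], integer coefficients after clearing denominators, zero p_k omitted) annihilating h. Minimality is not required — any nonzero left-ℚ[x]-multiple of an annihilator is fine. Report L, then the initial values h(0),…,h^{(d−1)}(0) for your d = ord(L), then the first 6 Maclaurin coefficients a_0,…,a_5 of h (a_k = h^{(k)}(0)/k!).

f: a_k = 4, 8, -8, 16, -40, 112, …
g: a_k = 0, 6, -9, 18, -81/2, 486/5, …
h₀=f+g: left-lcm gives L₀, ord ≤ 3.
L = 36·x·Dx + (6 + 72·x + 180·x^2)·Dx^2 + (1 + 13·x + 54·x^2 + 72·x^3)·Dx^3  (order 3).
h: a_k = 4, 14, -17, 34, -161/2, 1046/5, …
ICs: h(0) = 4, h′(0) = 14, h′′(0) = -34.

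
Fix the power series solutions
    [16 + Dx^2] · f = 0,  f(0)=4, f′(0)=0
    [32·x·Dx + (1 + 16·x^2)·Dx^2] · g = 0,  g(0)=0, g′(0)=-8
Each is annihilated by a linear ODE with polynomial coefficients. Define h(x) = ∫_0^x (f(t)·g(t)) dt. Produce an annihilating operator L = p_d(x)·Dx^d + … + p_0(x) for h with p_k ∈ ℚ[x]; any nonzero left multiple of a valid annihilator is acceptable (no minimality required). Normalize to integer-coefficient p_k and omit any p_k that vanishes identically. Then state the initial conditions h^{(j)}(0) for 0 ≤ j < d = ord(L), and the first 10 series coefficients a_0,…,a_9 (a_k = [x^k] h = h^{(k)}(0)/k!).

f: a_k = 4, 0, -32, 0, 128/3, 0, -1024/45, 0, 2048/315, 0, …
g: a_k = 0, -8, 0, 128/3, 0, -2048/5, 0, 32768/7, 0, -524288/9, …
h₀=f·g: eliminate ⇒ L₀, order ≤ 2·2.
Integrate: L := L₀·Dx.
L = (1280 + 53248·x^2 + 360448·x^4 + 2097152·x^6 + 8388608·x^8)·Dx + (1536·x + 40960·x^3 + 393216·x^5 + 2097152·x^7)·Dx^2 + (96 + 4096·x^2 + 36864·x^4 + 262144·x^6 + 1048576·x^8)·Dx^3 + (96·x + 2560·x^3 + 24576·x^5 + 131072·x^7)·Dx^4 + (1 + 48·x^2 + 896·x^4 + 8192·x^6 + 32768·x^8)·Dx^5  (order 5).
h: a_k = 0, 0, -16, 0, 320/3, 0, -25088/45, 0, 1332224/315, 0, …
ICs: h(0) = 0, h′(0) = 0, h′′(0) = -32, h′′′(0) = 0, h′′′′(0) = 2560.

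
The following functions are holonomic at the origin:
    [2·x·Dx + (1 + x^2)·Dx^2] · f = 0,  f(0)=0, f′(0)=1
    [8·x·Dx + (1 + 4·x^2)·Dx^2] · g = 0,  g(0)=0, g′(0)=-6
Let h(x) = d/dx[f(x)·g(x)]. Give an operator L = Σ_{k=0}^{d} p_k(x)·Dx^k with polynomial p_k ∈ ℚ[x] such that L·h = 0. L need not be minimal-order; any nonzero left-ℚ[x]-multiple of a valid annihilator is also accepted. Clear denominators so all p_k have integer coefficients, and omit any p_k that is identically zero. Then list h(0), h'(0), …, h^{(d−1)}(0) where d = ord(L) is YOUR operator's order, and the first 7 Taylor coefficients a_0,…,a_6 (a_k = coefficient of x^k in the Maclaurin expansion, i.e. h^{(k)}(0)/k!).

f: a_k = 0, 1, 0, -1/3, 0, 1/5, 0, …
g: a_k = 0, -6, 0, 8, 0, -96/5, 0, …
L₀ := L_f ⊗_s L_g (sym. prod.), ord ≤ 4.
Derive L from L₀ (diff closure).
L = (-96·x - 800·x^3 - 1024·x^5 + 640·x^7 + 1536·x^9) + (-20 - 412·x^2 - 1440·x^4 - 896·x^6 + 2240·x^8 + 2304·x^10)·Dx + (-40·x - 280·x^3 - 480·x^5 + 272·x^7 + 1280·x^9 + 768·x^11)·Dx^2 + (-1 - 10·x^2 - 29·x^4 + 116·x^8 + 160·x^10 + 64·x^12)·Dx^3  (order 3).
h: a_k = 0, -12, 0, 40, 0, -692/5, 0, …
ICs: h(0) = 0, h′(0) = -12, h′′(0) = 0.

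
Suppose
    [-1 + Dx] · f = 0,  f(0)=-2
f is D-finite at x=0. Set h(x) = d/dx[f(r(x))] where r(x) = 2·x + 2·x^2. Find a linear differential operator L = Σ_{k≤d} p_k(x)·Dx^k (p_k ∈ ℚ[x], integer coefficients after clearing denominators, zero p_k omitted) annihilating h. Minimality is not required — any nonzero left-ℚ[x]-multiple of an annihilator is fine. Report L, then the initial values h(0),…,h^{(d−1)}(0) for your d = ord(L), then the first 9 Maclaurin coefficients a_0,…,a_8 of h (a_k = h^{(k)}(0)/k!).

L = (4 + 8·x + 8·x^2) + (-1 - 2·x)·Dx  (order 1).
h: a_k = -4, -16, -32, -160/3, -208/3, -1216/15, -3712/45, -24448/315, -4192/63, …
ICs: h(0) = -4.

f: a_k = -2, -2, -1, -1/3, -1/12, -1/60, -1/360, -1/2520, -1/20160, …
Substitute x→r, Dx→(1/r')Dx; clear ⇒ L₀.
h=h₀': d/dx-closure on L₀ ⇒ L.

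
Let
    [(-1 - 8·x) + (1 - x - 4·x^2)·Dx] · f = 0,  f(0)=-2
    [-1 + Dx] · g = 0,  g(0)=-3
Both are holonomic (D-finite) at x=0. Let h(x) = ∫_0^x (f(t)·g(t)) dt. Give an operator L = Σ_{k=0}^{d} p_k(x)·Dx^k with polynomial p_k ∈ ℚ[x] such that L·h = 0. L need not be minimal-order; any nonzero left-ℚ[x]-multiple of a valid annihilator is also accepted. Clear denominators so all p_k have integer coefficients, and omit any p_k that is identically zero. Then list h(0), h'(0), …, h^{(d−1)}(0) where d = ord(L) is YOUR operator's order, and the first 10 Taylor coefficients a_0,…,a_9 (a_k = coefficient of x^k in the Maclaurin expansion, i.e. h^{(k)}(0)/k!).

f: a_k = -2, -2, -10, -18, -58, -130, -362, -882, -2330, -5858, …
g: a_k = -3, -3, -3/2, -1/2, -1/8, -1/40, -1/240, -1/1680, -1/13440, -1/120960, …
Product ⇒ symmetric product L₀, ord ≤ 1.
h=∫₀ˣh₀: take L = L₀·Dx.
L = (2 + 7·x - 4·x^2)·Dx + (-1 + x + 4·x^2)·Dx^2  (order 2).
h: a_k = 0, 6, 6, 13, 22, 977/20, 5963/60, 26971/120, 831287/1680, 68891713/60480, …
ICs: h(0) = 0, h′(0) = 6.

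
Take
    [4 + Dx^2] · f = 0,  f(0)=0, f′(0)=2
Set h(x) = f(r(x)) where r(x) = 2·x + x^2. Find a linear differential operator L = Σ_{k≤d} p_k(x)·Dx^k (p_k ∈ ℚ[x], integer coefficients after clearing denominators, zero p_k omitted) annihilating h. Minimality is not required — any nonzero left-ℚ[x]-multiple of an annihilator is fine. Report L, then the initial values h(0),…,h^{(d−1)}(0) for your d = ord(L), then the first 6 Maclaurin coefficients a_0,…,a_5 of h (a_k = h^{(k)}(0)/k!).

f: a_k = 0, 2, 0, -4/3, 0, 4/15, …
Change of var in L_f (x↦r) gives L₀.
L = (16 + 48·x + 48·x^2 + 16·x^3) - Dx + (1 + x)·Dx^2  (order 2).
h: a_k = 0, 4, 2, -32/3, -16, 8/15, …
ICs: h(0) = 0, h′(0) = 4.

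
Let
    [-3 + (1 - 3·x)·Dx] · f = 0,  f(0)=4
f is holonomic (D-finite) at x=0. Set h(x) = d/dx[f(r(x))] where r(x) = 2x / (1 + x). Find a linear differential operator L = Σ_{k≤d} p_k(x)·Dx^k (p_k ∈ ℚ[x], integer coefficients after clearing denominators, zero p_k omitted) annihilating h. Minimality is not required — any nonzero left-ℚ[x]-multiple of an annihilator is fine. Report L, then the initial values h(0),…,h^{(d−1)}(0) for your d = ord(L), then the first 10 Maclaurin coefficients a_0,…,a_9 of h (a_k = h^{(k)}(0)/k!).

f: a_k = 4, 12, 36, 108, 324, 972, 2916, 8748, 26244, 78732, …
Substitute x→r, Dx→(1/r')Dx; clear ⇒ L₀.
Differentiate: ansatz ord ≤ ord L₀ ⇒ L.
L = 10 + (-1 + 5·x)·Dx  (order 1).
h: a_k = 24, 240, 1800, 12000, 75000, 450000, 2625000, 15000000, 84375000, 468750000, …
ICs: h(0) = 24.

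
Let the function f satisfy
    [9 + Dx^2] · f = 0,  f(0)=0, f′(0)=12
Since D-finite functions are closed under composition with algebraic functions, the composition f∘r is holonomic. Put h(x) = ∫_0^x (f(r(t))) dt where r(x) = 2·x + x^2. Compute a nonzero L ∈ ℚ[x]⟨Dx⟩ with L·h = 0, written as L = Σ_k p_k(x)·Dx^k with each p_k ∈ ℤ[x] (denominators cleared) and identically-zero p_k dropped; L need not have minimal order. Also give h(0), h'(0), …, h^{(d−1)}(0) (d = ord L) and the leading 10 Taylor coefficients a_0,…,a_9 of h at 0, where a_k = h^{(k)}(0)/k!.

f: a_k = 0, 12, 0, -18, 0, 81/10, 0, -243/140, 0, 243/1120, …
L₀ from L_f via x↦r, Dx↦r'^{-1}Dx.
∫: right-multiply L₀ by Dx.
L = (36 + 108·x + 108·x^2 + 36·x^3)·Dx - Dx^2 + (1 + x)·Dx^3  (order 3).
h: a_k = 0, 0, 12, 4, -36, -216/5, 126/5, 90, 1863/35, -252/5, …
ICs: h(0) = 0, h′(0) = 0, h′′(0) = 24.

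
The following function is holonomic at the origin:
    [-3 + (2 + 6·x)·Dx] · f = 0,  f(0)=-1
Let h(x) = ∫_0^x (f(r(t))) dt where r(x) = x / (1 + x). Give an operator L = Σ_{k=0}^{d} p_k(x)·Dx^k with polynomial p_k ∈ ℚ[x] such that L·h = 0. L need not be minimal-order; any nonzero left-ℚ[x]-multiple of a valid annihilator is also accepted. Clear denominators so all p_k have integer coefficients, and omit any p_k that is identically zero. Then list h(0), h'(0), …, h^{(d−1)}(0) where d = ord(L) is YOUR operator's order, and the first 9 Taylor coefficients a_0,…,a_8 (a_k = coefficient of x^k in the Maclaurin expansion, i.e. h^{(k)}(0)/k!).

f: a_k = -1, -3/2, 9/8, -27/16, 405/128, -1701/256, 15309/1024, -72171/2048, 2814669/32768, …
h₀=f(r): pull back L_f along r ⇒ L₀.
∫: right-multiply L₀ by Dx.
L = -3·Dx + (2 + 10·x + 8·x^2)·Dx^2  (order 2).
h: a_k = 0, -1, -3/4, 7/8, -87/64, 1677/640, -3023/512, 106305/7168, -658335/16384, …
ICs: h(0) = 0, h′(0) = -1.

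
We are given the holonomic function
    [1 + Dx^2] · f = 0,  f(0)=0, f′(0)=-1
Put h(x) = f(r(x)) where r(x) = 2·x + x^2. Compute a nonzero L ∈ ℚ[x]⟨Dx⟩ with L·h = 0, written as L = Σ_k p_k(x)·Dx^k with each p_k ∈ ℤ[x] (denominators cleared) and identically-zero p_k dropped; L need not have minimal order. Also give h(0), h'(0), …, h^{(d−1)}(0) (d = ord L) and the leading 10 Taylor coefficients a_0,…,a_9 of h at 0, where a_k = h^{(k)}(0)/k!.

f: a_k = 0, -1, 0, 1/6, 0, -1/120, 0, 1/5040, 0, -1/362880, …
L₀ from L_f via x↦r, Dx↦r'^{-1}Dx.
L = (4 + 12·x + 12·x^2 + 4·x^3) - Dx + (1 + x)·Dx^2  (order 2).
h: a_k = 0, -2, -1, 4/3, 2, 11/15, -1/2, -202/315, -11/45, 551/11340, …
ICs: h(0) = 0, h′(0) = -2.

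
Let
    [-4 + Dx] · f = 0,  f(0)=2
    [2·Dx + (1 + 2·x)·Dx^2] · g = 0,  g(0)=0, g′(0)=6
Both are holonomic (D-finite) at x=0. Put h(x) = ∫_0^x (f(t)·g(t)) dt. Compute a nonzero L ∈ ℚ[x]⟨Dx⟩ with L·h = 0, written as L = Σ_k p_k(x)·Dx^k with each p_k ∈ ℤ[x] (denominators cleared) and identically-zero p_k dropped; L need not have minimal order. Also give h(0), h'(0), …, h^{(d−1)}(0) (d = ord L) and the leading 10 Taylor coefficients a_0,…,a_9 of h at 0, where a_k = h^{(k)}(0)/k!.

f: a_k = 2, 8, 16, 64/3, 64/3, 256/15, 512/45, 2048/315, 1024/315, 4096/2835, …
g: a_k = 0, 6, -6, 8, -12, 96/5, -32, 384/7, -96, 512/3, …
Product ⇒ symmetric product L₀, ord ≤ 2.
h=∫₀ˣh₀: take L = L₀·Dx.
L = (8 + 32·x)·Dx + (-6 - 16·x)·Dx^2 + (1 + 2·x)·Dx^3  (order 3).
h: a_k = 0, 0, 6, 12, 16, 72/5, 176/15, 128/21, 544/105, -64/135, …
ICs: h(0) = 0, h′(0) = 0, h′′(0) = 12.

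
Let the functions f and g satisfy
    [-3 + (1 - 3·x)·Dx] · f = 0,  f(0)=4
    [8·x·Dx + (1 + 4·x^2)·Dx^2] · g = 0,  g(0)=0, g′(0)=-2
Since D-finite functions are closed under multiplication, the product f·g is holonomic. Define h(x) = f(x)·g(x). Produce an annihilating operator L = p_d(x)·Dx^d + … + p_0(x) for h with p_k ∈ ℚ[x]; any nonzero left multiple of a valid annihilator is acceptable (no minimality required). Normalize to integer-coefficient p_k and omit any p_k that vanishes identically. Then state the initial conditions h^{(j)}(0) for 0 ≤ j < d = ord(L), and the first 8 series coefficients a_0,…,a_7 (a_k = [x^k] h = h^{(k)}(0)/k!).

f: a_k = 4, 12, 36, 108, 324, 972, 2916, 8748, …
g: a_k = 0, -2, 0, 8/3, 0, -32/5, 0, 128/7, …
Sym-product of L_f,L_g gives L₀ (≤ ord 2).
L = 24·x + (6 - 8·x + 48·x^2)·Dx + (-1 + 3·x - 4·x^2 + 12·x^3)·Dx^2  (order 2).
h: a_k = 0, -8, -24, -184/3, -184, -2888/5, -8664/5, -179384/35, …
ICs: h(0) = 0, h′(0) = -8.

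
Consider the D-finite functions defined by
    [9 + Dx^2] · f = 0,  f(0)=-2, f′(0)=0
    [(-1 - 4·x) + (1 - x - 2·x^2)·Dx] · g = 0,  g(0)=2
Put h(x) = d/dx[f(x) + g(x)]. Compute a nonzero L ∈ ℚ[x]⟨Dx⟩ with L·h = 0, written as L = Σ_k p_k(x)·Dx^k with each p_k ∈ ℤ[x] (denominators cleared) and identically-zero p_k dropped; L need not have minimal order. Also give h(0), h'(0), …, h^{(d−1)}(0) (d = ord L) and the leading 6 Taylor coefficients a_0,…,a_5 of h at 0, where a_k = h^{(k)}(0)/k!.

f: a_k = -2, 0, 9, 0, -27/4, 0, …
g: a_k = 2, 2, 6, 10, 22, 42, …
f+g: L₀ = lclm(L_f,L_g), ord ≤ 2+1.
h=h₀': d/dx-closure on L₀ ⇒ L.
L = (954 + 3600·x + 8154·x^2 + 4140·x^3 + 5760·x^4 + 3888·x^5 + 2592·x^6) + (-117 - 369·x + 585·x^2 + 747·x^3 + 90·x^4 + 828·x^5 + 1512·x^6 + 864·x^7)·Dx + (106 + 400·x + 906·x^2 + 460·x^3 + 640·x^4 + 432·x^5 + 288·x^6)·Dx^2 + (-13 - 41·x + 65·x^2 + 83·x^3 + 10·x^4 + 92·x^5 + 168·x^6 + 96·x^7)·Dx^3  (order 3).
h: a_k = 2, 30, 30, 61, 210, 10563/20, …
ICs: h(0) = 2, h′(0) = 30, h′′(0) = 60.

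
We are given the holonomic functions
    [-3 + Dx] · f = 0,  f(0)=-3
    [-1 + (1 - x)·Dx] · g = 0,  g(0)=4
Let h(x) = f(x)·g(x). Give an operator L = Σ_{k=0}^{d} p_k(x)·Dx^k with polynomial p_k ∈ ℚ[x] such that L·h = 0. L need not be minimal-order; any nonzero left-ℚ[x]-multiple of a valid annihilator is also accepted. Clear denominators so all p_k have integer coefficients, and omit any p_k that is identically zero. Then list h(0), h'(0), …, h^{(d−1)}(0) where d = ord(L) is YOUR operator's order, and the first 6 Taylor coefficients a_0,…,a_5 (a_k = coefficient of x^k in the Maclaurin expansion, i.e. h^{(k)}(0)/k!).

f: a_k = -3, -9, -27/2, -27/2, -81/8, -243/40, …
g: a_k = 4, 4, 4, 4, 4, 4, …
f·g: L₀ = L_f ⊗_s L_g, ord ≤ 1·1.
L = (4 - 3·x) + (-1 + x)·Dx  (order 1).
h: a_k = -12, -48, -102, -156, -393/2, -1104/5, …
ICs: h(0) = -12.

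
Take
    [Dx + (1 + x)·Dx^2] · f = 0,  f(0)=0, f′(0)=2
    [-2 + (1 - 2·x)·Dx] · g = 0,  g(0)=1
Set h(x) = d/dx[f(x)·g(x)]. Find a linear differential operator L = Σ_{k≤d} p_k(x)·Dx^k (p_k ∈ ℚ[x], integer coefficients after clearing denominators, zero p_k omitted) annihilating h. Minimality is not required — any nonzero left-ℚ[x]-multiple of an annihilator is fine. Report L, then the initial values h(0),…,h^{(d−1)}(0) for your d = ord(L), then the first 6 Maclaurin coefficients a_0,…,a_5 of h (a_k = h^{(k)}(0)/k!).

L = 8 + (4 + 10·x)·Dx + (-1 + x + 2·x^2)·Dx^2  (order 2).
h: a_k = 2, 6, 20, 154/3, 391/3, 1554/5, …
ICs: h(0) = 2, h′(0) = 6.

f: a_k = 0, 2, -1, 2/3, -1/2, 2/5, …
g: a_k = 1, 2, 4, 8, 16, 32, …
Product ⇒ symmetric product L₀, ord ≤ 2.
Differentiate: ansatz ord ≤ ord L₀ ⇒ L.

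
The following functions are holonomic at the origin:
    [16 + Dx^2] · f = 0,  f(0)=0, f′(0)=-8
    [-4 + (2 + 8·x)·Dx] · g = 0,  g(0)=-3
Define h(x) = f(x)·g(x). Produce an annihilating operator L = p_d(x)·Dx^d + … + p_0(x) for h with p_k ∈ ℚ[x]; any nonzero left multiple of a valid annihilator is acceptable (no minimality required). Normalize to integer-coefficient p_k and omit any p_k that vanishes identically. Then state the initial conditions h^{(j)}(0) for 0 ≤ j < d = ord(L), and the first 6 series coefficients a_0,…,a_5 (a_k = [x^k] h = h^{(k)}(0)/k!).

L = (28 + 128·x + 256·x^2) + (-4 - 16·x)·Dx + (1 + 8·x + 16·x^2)·Dx^2  (order 2).
h: a_k = 0, 24, 48, -112, -32, -304/5, …
ICs: h(0) = 0, h′(0) = 24.

f: a_k = 0, -8, 0, 64/3, 0, -256/15, …
g: a_k = -3, -6, 6, -12, 30, -84, …
Product ⇒ symmetric product L₀, ord ≤ 2.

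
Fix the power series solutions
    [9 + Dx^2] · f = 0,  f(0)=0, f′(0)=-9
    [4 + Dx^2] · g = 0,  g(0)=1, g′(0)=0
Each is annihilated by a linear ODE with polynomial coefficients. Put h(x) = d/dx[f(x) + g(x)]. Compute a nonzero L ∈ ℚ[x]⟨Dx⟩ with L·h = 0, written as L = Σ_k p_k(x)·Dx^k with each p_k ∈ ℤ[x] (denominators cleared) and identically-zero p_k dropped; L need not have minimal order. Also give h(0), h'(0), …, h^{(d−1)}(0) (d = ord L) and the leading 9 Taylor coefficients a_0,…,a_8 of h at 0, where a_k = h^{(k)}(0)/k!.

f: a_k = 0, -9, 0, 27/2, 0, -243/40, 0, 729/560, 0, …
g: a_k = 1, 0, -2, 0, 2/3, 0, -4/45, 0, 2/315, …
h₀=f+g: left-lcm gives L₀, ord ≤ 4.
h₀' ⇒ L via d/dx closure of L₀.
L = 36 + 13·Dx^2 + Dx^4  (order 4).
h: a_k = -9, -4, 81/2, 8/3, -243/8, -8/15, 729/80, 16/315, -6561/4480, …
ICs: h(0) = -9, h′(0) = -4, h′′(0) = 81, h′′′(0) = 16.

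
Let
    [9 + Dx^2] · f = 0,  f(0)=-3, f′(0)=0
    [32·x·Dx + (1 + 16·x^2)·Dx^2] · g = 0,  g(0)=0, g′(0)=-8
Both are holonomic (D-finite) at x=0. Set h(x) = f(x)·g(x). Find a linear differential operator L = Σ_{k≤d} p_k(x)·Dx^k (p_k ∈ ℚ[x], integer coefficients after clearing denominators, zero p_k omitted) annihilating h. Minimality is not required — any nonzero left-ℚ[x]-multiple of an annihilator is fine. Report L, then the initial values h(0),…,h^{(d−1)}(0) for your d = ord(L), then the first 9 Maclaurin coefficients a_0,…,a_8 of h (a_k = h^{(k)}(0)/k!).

L = (16425 + 696384·x^2 + 2778624·x^4 + 11943936·x^6 + 47775744·x^8) + (23616·x + 543744·x^3 + 3981312·x^5 + 21233664·x^7)·Dx + (2050 + 87168·x^2 + 470016·x^4 + 2654208·x^6 + 10616832·x^8)·Dx^2 + (2624·x + 60416·x^3 + 442368·x^5 + 2359296·x^7)·Dx^3 + (25 + 1088·x^2 + 17920·x^4 + 147456·x^6 + 589824·x^8)·Dx^4  (order 4).
h: a_k = 0, 24, 0, -236, 0, 9429/5, 0, -1402053/70, 0, …
ICs: h(0) = 0, h′(0) = 24, h′′(0) = 0, h′′′(0) = -1416.

f: a_k = -3, 0, 27/2, 0, -81/8, 0, 243/80, 0, -2187/4480, …
g: a_k = 0, -8, 0, 128/3, 0, -2048/5, 0, 32768/7, 0, …
Product ⇒ symmetric product L₀, ord ≤ 4.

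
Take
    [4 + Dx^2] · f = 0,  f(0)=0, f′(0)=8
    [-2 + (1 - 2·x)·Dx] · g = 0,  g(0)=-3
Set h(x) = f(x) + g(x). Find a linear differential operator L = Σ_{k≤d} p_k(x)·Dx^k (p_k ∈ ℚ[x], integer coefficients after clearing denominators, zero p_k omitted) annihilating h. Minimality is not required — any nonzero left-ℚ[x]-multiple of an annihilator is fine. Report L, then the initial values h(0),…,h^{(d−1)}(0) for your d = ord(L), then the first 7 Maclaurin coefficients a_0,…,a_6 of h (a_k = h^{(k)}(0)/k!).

f: a_k = 0, 8, 0, -16/3, 0, 16/15, 0, …
g: a_k = -3, -6, -12, -24, -48, -96, -192, …
Sum ⇒ L₀ = lclm(L_f,L_g) in ℚ(x)⟨Dx⟩.
L = (-56 + 32·x - 32·x^2) + (12 - 40·x + 48·x^2 - 32·x^3)·Dx + (-14 + 8·x - 8·x^2)·Dx^2 + (3 - 10·x + 12·x^2 - 8·x^3)·Dx^3  (order 3).
h: a_k = -3, 2, -12, -88/3, -48, -1424/15, -192, …
ICs: h(0) = -3, h′(0) = 2, h′′(0) = -24.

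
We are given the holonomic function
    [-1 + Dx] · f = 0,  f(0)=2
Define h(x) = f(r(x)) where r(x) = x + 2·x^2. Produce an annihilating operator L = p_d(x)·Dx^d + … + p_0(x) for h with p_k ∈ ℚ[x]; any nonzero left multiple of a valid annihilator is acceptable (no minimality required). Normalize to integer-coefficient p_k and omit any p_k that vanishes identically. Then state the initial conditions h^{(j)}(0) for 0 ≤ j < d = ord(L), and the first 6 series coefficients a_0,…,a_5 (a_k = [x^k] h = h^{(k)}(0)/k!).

L = (-1 - 4·x) + Dx  (order 1).
h: a_k = 2, 2, 5, 13/3, 73/12, 281/60, …
ICs: h(0) = 2.

f: a_k = 2, 2, 1, 1/3, 1/12, 1/60, …
h₀=f(r): pull back L_f along r ⇒ L₀.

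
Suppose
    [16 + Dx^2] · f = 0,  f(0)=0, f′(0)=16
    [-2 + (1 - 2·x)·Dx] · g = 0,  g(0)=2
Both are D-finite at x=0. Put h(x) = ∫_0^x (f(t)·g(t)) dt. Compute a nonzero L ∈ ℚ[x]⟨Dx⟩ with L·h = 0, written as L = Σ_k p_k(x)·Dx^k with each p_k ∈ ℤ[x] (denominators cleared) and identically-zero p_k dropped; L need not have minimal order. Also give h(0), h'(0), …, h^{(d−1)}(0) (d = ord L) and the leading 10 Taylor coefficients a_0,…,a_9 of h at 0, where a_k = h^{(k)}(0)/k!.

L = (-16 + 32·x)·Dx + 4·Dx^2 + (-1 + 2·x)·Dx^3  (order 3).
h: a_k = 0, 0, 16, 64/3, 32/3, 256/15, 1792/45, 1024/15, 36608/315, 585728/2835, …
ICs: h(0) = 0, h′(0) = 0, h′′(0) = 32.

f: a_k = 0, 16, 0, -128/3, 0, 512/15, 0, -4096/315, 0, 8192/2835, …
g: a_k = 2, 4, 8, 16, 32, 64, 128, 256, 512, 1024, …
Sym-product of L_f,L_g gives L₀ (≤ ord 2).
Integrate: L := L₀·Dx.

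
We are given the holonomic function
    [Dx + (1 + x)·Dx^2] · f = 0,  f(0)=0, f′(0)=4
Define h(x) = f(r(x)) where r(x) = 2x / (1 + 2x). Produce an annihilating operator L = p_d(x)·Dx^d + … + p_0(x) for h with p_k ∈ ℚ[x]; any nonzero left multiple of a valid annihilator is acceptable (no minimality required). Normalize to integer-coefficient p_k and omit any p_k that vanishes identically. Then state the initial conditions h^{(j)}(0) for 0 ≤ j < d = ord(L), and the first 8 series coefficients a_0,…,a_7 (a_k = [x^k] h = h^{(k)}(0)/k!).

L = (6 + 16·x)·Dx + (1 + 6·x + 8·x^2)·Dx^2  (order 2).
h: a_k = 0, 8, -24, 224/3, -240, 3968/5, -2688, 65024/7, …
ICs: h(0) = 0, h′(0) = 8.

f: a_k = 0, 4, -2, 4/3, -1, 4/5, -2/3, 4/7, …
f∘r: x↦r, Dx↦Dx/r' in L_f ⇒ L₀.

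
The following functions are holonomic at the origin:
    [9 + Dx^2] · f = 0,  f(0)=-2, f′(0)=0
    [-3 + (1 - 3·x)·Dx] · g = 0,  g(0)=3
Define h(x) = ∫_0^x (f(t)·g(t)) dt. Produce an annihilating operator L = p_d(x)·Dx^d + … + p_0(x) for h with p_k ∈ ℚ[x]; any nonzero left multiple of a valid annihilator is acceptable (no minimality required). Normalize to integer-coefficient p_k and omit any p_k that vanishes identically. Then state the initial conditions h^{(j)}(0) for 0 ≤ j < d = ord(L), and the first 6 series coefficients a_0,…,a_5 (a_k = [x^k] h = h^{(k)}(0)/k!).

L = (-9 + 27·x)·Dx + 6·Dx^2 + (-1 + 3·x)·Dx^3  (order 3).
h: a_k = 0, -6, -9, -9, -81/4, -1053/20, …
ICs: h(0) = 0, h′(0) = -6, h′′(0) = -18.

f: a_k = -2, 0, 9, 0, -27/4, 0, …
g: a_k = 3, 9, 27, 81, 243, 729, …
h₀=f·g: eliminate ⇒ L₀, order ≤ 2·1.
h=∫₀ˣh₀: take L = L₀·Dx.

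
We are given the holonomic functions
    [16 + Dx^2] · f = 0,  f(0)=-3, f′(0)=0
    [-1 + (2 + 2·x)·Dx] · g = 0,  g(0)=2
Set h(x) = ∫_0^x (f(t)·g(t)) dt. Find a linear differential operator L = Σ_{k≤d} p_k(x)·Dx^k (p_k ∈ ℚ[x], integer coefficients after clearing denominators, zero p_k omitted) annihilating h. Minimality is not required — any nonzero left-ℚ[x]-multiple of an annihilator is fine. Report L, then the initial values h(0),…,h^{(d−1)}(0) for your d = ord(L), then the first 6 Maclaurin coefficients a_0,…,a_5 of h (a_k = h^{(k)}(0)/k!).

f: a_k = -3, 0, 24, 0, -32, 0, …
g: a_k = 2, 1, -1/4, 1/8, -5/64, 7/128, …
f·g: L₀ = L_f ⊗_s L_g, ord ≤ 2·1.
∫: right-multiply L₀ by Dx.
L = (67 + 128·x + 64·x^2)·Dx + (-4 - 4·x)·Dx^2 + (4 + 8·x + 4·x^2)·Dx^3  (order 3).
h: a_k = 0, -6, -3/2, 65/4, 189/32, -893/64, …
ICs: h(0) = 0, h′(0) = -6, h′′(0) = -3.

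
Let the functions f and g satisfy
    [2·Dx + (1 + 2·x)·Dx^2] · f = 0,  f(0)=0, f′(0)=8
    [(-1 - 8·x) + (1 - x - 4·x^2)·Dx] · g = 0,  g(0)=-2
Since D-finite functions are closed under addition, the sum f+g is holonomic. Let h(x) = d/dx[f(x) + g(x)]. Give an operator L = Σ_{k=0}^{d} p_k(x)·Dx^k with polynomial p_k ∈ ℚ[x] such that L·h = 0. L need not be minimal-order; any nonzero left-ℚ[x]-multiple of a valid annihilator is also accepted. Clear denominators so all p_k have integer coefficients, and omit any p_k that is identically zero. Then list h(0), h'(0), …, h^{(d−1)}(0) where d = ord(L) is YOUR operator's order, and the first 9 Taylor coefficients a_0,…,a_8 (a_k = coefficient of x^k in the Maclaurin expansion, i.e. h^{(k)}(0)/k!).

L = (-94 - 644·x - 1664·x^2 - 1920·x^3 - 1536·x^4) + (-23 - 324·x - 1448·x^2 - 3072·x^3 - 3904·x^4 - 2560·x^5)·Dx + (6 + 35·x + 53·x^2 - 98·x^3 - 528·x^4 - 864·x^5 - 512·x^6)·Dx^2  (order 2).
h: a_k = 6, -36, -22, -296, -522, -2428, -5662, -19664, -50674, …
ICs: h(0) = 6, h′(0) = -36.

f: a_k = 0, 8, -8, 32/3, -16, 128/5, -128/3, 512/7, -128, …
g: a_k = -2, -2, -10, -18, -58, -130, -362, -882, -2330, …
h₀=f+g: left-lcm gives L₀, ord ≤ 3.
Derive L from L₀ (diff closure).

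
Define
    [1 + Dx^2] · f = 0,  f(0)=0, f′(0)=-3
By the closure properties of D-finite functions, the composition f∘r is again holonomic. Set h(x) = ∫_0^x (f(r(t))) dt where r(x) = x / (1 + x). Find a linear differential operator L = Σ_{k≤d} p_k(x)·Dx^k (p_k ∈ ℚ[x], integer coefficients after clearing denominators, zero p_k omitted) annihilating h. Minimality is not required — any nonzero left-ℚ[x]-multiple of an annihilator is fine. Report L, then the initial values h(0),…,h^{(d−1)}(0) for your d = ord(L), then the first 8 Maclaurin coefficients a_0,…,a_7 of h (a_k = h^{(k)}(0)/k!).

L = Dx + (2 + 6·x + 6·x^2 + 2·x^3)·Dx^2 + (1 + 4·x + 6·x^2 + 4·x^3 + x^4)·Dx^3  (order 3).
h: a_k = 0, 0, -3/2, 1, -5/8, 3/10, -1/240, -15/56, …
ICs: h(0) = 0, h′(0) = 0, h′′(0) = -3.

f: a_k = 0, -3, 0, 1/2, 0, -1/40, 0, 1/1680, …
L₀ from L_f via x↦r, Dx↦r'^{-1}Dx.
Integrate: L := L₀·Dx.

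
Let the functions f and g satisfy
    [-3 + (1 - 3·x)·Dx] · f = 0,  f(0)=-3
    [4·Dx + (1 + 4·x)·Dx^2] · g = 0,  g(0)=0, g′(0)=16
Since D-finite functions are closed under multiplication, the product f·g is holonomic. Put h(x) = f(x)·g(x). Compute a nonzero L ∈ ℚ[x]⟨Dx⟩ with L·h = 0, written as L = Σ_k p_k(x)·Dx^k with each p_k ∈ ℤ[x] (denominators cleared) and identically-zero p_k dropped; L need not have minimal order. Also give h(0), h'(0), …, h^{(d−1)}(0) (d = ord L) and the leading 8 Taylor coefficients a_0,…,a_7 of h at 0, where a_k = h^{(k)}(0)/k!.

L = 12 + (2 + 36·x)·Dx + (-1 - x + 12·x^2)·Dx^2  (order 2).
h: a_k = 0, -48, -48, -400, -432, -18768/5, -15344/5, -1305264/35, …
ICs: h(0) = 0, h′(0) = -48.

f: a_k = -3, -9, -27, -81, -243, -729, -2187, -6561, …
g: a_k = 0, 16, -32, 256/3, -256, 4096/5, -8192/3, 65536/7, …
Product ⇒ symmetric product L₀, ord ≤ 2.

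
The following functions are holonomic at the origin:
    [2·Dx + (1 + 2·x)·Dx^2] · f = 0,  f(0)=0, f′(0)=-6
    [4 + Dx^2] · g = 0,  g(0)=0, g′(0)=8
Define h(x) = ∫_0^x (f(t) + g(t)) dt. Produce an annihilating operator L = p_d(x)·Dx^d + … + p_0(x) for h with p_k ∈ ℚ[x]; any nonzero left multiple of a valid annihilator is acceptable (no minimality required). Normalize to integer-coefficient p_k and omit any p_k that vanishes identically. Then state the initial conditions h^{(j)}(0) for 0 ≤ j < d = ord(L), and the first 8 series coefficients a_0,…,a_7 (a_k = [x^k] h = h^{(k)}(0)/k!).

f: a_k = 0, -6, 6, -8, 12, -96/5, 32, -384/7, …
g: a_k = 0, 8, 0, -16/3, 0, 16/15, 0, -32/315, …
f+g: L₀ = lclm(L_f,L_g), ord ≤ 2+2.
Integrate: L := L₀·Dx.
L = (56 + 32·x + 32·x^2)·Dx^2 + (12 + 40·x + 48·x^2 + 32·x^3)·Dx^3 + (14 + 8·x + 8·x^2)·Dx^4 + (3 + 10·x + 12·x^2 + 8·x^3)·Dx^5  (order 5).
h: a_k = 0, 0, 1, 2, -10/3, 12/5, -136/45, 32/7, …
ICs: h(0) = 0, h′(0) = 0, h′′(0) = 2, h′′′(0) = 12, h′′′′(0) = -80.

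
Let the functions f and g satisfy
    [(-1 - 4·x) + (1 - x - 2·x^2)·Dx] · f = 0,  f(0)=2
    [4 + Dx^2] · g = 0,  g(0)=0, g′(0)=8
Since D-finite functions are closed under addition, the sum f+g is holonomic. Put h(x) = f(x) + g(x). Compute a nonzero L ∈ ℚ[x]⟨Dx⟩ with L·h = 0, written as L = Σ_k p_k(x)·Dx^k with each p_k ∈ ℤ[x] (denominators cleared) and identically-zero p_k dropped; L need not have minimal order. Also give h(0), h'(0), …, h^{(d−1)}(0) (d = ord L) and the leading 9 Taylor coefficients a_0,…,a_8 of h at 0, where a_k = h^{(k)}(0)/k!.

L = (68 + 304·x + 200·x^2 + 320·x^3 + 160·x^4 + 128·x^5) + (-20 + 12·x + 24·x^2 + 8·x^3 + 48·x^4 + 96·x^5 + 64·x^6)·Dx + (17 + 76·x + 50·x^2 + 80·x^3 + 40·x^4 + 32·x^5)·Dx^2 + (-5 + 3·x + 6·x^2 + 2·x^3 + 12·x^4 + 24·x^5 + 16·x^6)·Dx^3  (order 3).
h: a_k = 2, 10, 6, 14/3, 22, 646/15, 86, 53518/315, 342, …
ICs: h(0) = 2, h′(0) = 10, h′′(0) = 12.

f: a_k = 2, 2, 6, 10, 22, 42, 86, 170, 342, …
g: a_k = 0, 8, 0, -16/3, 0, 16/15, 0, -32/315, 0, …
Sum ⇒ L₀ = lclm(L_f,L_g) in ℚ(x)⟨Dx⟩.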